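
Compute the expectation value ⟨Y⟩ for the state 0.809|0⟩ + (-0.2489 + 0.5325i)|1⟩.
0.8616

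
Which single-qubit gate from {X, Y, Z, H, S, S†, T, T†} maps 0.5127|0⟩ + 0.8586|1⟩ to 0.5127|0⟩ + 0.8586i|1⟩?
S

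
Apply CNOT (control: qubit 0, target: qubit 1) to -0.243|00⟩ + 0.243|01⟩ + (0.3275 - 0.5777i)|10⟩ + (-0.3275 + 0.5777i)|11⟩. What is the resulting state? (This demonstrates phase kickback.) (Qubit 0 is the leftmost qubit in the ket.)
-0.243|00⟩ + 0.243|01⟩ + (-0.3275 + 0.5777i)|10⟩ + (0.3275 - 0.5777i)|11⟩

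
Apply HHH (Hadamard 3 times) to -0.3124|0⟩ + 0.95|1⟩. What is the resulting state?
0.4509|0⟩ - 0.8927|1⟩

H² = I, so H^3 = H: a single Hadamard. With (a, b) = (-0.3124, 0.95), H gives ((a + b)/√2, (a − b)/√2) = (0.4509, -0.8927).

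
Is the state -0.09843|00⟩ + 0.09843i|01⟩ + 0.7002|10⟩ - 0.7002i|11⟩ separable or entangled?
Separable

Writing the state as a|00⟩ + b|01⟩ + c|10⟩ + d|11⟩, it is a product state iff ad − bc = 0.
Here (a, b, c, d) = (-0.09843, 0.09843i, 0.7002, -0.7002i): ad − bc = (-0.09843)(-0.7002i) − (0.09843i)(0.7002) = 0, so the state is separable.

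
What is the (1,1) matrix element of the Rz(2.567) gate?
(0.2834 + 0.959i)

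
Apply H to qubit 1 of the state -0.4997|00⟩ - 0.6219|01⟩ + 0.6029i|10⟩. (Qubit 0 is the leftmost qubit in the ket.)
-0.7931|00⟩ + 0.08641|01⟩ + 0.4263i|10⟩ + 0.4263i|11⟩

H on qubit 1 mixes each pair of kets that differ only in qubit 1: amplitudes (a, b) of (|…0…⟩, |…1…⟩) become ((a + b)/√2, (a − b)/√2). Kets absent from the input have amplitude 0.
(|00⟩, |01⟩): (a, b) = (-0.4997, -0.6219) → (-0.7931, 0.08641)
(|10⟩, |11⟩): (a, b) = (0.6029i, 0) → (0.4263i, 0.4263i)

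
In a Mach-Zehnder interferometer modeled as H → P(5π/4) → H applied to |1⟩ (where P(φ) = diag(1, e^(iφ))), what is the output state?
(0.8536 + (1/√8)i)|0⟩ + (0.1464 - (1/√8)i)|1⟩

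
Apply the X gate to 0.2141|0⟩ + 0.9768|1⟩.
0.9768|0⟩ + 0.2141|1⟩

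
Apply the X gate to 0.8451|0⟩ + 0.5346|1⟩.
0.5346|0⟩ + 0.8451|1⟩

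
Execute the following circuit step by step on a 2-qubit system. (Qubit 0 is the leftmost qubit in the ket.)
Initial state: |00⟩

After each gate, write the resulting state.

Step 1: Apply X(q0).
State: |10⟩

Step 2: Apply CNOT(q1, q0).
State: |10⟩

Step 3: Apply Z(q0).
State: -|10⟩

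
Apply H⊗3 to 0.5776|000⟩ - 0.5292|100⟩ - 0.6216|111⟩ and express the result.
-0.2027|000⟩ + 0.2369|001⟩ + 0.2369|010⟩ - 0.2027|011⟩ + 0.6111|100⟩ + 0.1715|101⟩ + 0.1715|110⟩ + 0.6111|111⟩

H⊗3 gives amp(|y⟩) = (1/2√2) Σ_x (−1)^(x·y) amp(|x⟩), where x·y is the number of positions in which both x and y have a 1.
|000⟩: (0.5776 - 0.5292 - 0.6216)/(2√2) = -0.2027
|001⟩: (0.5776 - 0.5292 + 0.6216)/(2√2) = 0.2369
|010⟩: (0.5776 - 0.5292 + 0.6216)/(2√2) = 0.2369
|011⟩: (0.5776 - 0.5292 - 0.6216)/(2√2) = -0.2027
|100⟩: (0.5776 + 0.5292 + 0.6216)/(2√2) = 0.6111
|101⟩: (0.5776 + 0.5292 - 0.6216)/(2√2) = 0.1715
|110⟩: (0.5776 + 0.5292 - 0.6216)/(2√2) = 0.1715
|111⟩: (0.5776 + 0.5292 + 0.6216)/(2√2) = 0.6111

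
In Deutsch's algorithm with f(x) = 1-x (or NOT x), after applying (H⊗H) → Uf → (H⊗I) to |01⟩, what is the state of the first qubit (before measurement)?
|1⟩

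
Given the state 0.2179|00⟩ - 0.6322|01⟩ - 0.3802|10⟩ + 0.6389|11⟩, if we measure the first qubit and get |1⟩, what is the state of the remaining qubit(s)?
-0.5114|0⟩ + 0.8594|1⟩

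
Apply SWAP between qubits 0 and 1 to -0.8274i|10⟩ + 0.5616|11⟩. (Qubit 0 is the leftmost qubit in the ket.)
-0.8274i|01⟩ + 0.5616|11⟩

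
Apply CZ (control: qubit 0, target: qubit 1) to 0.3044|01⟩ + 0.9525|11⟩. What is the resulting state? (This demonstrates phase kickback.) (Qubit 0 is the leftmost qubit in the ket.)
0.3044|01⟩ - 0.9525|11⟩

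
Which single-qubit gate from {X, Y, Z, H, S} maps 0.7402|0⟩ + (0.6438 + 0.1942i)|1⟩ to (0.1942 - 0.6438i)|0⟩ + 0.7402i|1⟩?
Y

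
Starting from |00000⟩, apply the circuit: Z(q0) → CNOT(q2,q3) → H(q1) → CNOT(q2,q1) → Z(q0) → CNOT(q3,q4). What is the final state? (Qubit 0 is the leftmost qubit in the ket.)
1/√2|00000⟩ + 1/√2|01000⟩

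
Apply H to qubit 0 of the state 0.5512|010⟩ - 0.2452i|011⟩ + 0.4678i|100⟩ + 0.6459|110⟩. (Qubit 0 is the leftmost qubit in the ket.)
0.3308i|000⟩ + 0.8465|010⟩ - 0.1734i|011⟩ - 0.3308i|100⟩ - 0.06696|110⟩ - 0.1734i|111⟩

H on qubit 0 mixes each pair of kets that differ only in qubit 0: amplitudes (a, b) of (|…0…⟩, |…1…⟩) become ((a + b)/√2, (a − b)/√2). Kets absent from the input have amplitude 0.
(|000⟩, |100⟩): (a, b) = (0, 0.4678i) → (0.3308i, -0.3308i)
(|010⟩, |110⟩): (a, b) = (0.5512, 0.6459) → (0.8465, -0.06696)
(|011⟩, |111⟩): (a, b) = (-0.2452i, 0) → (-0.1734i, -0.1734i)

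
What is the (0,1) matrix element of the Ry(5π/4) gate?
-0.9239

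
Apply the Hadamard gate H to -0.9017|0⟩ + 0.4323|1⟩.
-0.3319|0⟩ - 0.9433|1⟩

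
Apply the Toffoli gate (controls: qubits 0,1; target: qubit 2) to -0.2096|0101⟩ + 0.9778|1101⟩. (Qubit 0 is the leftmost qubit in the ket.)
-0.2096|0101⟩ + 0.9778|1111⟩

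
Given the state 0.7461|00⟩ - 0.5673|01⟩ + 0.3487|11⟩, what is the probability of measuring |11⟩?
0.1216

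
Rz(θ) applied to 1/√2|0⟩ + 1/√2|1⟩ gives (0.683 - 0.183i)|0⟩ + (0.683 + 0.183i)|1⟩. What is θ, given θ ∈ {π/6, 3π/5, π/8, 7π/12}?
π/6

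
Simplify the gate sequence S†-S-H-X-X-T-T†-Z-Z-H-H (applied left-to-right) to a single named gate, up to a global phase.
H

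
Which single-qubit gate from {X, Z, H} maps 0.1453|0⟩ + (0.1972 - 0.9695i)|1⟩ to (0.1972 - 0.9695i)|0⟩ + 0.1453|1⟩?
X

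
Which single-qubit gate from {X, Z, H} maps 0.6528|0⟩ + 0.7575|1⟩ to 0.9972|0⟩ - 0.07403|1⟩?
H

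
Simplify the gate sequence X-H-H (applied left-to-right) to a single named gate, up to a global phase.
X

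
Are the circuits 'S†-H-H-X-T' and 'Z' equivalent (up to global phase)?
No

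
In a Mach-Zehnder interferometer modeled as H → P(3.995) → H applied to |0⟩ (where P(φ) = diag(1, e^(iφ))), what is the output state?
(0.1713 - 0.3768i)|0⟩ + (0.8287 + 0.3768i)|1⟩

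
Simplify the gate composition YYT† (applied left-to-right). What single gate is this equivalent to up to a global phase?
T†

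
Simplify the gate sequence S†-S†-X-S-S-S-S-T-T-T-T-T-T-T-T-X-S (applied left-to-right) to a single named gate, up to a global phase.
S†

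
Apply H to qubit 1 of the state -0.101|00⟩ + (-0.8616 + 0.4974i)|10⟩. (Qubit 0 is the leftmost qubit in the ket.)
-0.07142|00⟩ - 0.07142|01⟩ + (-0.6092 + 0.3517i)|10⟩ + (-0.6092 + 0.3517i)|11⟩

H on qubit 1 mixes each pair of kets that differ only in qubit 1: amplitudes (a, b) of (|…0…⟩, |…1…⟩) become ((a + b)/√2, (a − b)/√2). Kets absent from the input have amplitude 0.
(|00⟩, |01⟩): (a, b) = (-0.101, 0) → (-0.07142, -0.07142)
(|10⟩, |11⟩): (a, b) = ((-0.8616 + 0.4974i), 0) → ((-0.6092 + 0.3517i), (-0.6092 + 0.3517i))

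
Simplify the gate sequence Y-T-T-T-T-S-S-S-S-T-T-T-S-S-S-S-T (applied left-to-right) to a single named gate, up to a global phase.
Y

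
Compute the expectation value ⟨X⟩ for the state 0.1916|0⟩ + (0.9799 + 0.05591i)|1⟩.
0.3755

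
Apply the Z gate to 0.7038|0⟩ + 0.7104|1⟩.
0.7038|0⟩ - 0.7104|1⟩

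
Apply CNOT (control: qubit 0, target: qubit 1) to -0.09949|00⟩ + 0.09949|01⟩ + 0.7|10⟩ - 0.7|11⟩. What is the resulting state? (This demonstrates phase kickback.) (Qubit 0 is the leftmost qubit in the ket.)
-0.09949|00⟩ + 0.09949|01⟩ - 0.7|10⟩ + 0.7|11⟩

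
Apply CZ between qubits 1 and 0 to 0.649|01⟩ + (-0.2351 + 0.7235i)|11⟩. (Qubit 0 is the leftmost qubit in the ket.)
0.649|01⟩ + (0.2351 - 0.7235i)|11⟩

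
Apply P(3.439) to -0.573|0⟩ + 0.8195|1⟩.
-0.573|0⟩ + (-0.7835 - 0.2401i)|1⟩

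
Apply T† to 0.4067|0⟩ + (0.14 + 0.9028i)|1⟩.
0.4067|0⟩ + (0.7374 + 0.5394i)|1⟩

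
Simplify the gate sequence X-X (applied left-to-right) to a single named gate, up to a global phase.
I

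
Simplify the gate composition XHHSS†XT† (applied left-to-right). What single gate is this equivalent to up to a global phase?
T†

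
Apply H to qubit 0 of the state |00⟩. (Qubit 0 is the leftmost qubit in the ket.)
1/√2|00⟩ + 1/√2|10⟩

H on qubit 0 mixes each pair of kets that differ only in qubit 0: amplitudes (a, b) of (|…0…⟩, |…1…⟩) become ((a + b)/√2, (a − b)/√2). Kets absent from the input have amplitude 0.
(|00⟩, |10⟩): (a, b) = (1, 0) → (1/√2, 1/√2)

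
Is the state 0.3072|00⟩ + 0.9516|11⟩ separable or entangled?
Entangled

Writing the state as a|00⟩ + b|01⟩ + c|10⟩ + d|11⟩, it is a product state iff ad − bc = 0.
Here (a, b, c, d) = (0.3072, 0, 0, 0.9516): ad − bc = (0.3072)(0.9516) − (0)(0) = 0.2923 ≠ 0, so the state is entangled.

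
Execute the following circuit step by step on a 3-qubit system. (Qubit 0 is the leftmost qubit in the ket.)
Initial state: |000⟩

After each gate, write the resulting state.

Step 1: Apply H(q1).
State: 1/√2|000⟩ + 1/√2|010⟩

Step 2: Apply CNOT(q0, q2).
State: 1/√2|000⟩ + 1/√2|010⟩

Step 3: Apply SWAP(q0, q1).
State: 1/√2|000⟩ + 1/√2|100⟩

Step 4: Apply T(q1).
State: 1/√2|000⟩ + 1/√2|100⟩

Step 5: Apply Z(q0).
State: 1/√2|000⟩ - 1/√2|100⟩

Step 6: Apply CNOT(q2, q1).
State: 1/√2|000⟩ - 1/√2|100⟩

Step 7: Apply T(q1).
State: 1/√2|000⟩ - 1/√2|100⟩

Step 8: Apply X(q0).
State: -1/√2|000⟩ + 1/√2|100⟩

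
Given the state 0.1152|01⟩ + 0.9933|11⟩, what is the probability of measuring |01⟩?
0.01327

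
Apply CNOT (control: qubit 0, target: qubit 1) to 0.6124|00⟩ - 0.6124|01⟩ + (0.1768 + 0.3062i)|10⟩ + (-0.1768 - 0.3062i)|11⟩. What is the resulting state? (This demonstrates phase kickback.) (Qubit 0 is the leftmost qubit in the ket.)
0.6124|00⟩ - 0.6124|01⟩ + (-0.1768 - 0.3062i)|10⟩ + (0.1768 + 0.3062i)|11⟩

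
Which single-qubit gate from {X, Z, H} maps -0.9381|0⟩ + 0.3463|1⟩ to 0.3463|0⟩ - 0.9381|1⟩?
X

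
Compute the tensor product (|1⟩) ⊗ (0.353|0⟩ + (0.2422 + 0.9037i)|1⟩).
0.353|10⟩ + (0.2422 + 0.9037i)|11⟩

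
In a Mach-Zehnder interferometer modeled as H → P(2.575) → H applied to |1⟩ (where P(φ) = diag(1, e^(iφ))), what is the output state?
(0.9219 - 0.2684i)|0⟩ + (0.07813 + 0.2684i)|1⟩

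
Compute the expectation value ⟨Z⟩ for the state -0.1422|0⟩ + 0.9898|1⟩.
-0.9595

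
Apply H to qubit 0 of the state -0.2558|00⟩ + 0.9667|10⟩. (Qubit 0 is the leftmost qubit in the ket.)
0.5027|00⟩ - 0.8644|10⟩

H on qubit 0 mixes each pair of kets that differ only in qubit 0: amplitudes (a, b) of (|…0…⟩, |…1…⟩) become ((a + b)/√2, (a − b)/√2). Kets absent from the input have amplitude 0.
(|00⟩, |10⟩): (a, b) = (-0.2558, 0.9667) → (0.5027, -0.8644)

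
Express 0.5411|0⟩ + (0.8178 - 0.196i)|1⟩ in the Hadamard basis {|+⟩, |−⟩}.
(0.9609 - 0.1386i)|+⟩ + (-0.1957 + 0.1386i)|−⟩

With |ψ⟩ = α|0⟩ + β|1⟩, the Hadamard-basis coefficients are ⟨+|ψ⟩ = (α + β)/√2 and ⟨−|ψ⟩ = (α − β)/√2.
Here α = 0.5411, β = (0.8178 - 0.196i): (α + β)/√2 = (0.9609 - 0.1386i), (α − β)/√2 = (-0.1957 + 0.1386i).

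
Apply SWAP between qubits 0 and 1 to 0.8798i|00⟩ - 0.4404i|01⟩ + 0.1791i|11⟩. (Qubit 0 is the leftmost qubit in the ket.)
0.8798i|00⟩ - 0.4404i|10⟩ + 0.1791i|11⟩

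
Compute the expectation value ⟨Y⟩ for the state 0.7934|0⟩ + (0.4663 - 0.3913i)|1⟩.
-0.6209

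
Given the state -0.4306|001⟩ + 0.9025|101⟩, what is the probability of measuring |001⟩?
0.1854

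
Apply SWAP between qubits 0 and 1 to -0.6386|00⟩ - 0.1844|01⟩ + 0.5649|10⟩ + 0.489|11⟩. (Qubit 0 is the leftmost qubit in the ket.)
-0.6386|00⟩ + 0.5649|01⟩ - 0.1844|10⟩ + 0.489|11⟩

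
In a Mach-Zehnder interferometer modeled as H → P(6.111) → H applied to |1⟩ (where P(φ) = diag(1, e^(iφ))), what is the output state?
(0.007394 + 0.08567i)|0⟩ + (0.9926 - 0.08567i)|1⟩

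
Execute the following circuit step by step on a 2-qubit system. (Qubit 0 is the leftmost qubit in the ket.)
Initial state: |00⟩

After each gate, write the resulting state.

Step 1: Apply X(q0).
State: |10⟩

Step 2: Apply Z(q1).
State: |10⟩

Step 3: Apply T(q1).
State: |10⟩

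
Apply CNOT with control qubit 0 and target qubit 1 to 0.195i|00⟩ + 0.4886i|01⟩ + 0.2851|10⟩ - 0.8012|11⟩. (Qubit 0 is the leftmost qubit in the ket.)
0.195i|00⟩ + 0.4886i|01⟩ - 0.8012|10⟩ + 0.2851|11⟩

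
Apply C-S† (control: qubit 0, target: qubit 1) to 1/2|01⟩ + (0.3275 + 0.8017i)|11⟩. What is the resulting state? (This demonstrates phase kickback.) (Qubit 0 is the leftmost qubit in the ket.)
1/2|01⟩ + (0.8017 - 0.3275i)|11⟩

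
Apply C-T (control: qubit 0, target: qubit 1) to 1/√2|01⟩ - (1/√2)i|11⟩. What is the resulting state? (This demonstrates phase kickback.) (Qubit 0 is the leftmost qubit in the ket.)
1/√2|01⟩ + (1/2 - (1/2)i)|11⟩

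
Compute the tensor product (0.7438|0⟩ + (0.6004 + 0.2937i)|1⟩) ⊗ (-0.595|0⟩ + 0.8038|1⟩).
-0.4426|00⟩ + 0.5979|01⟩ + (-0.3572 - 0.1748i)|10⟩ + (0.4826 + 0.2361i)|11⟩

amp(|b₁b₂…⟩) = product of the factor amplitudes for bits b₁, b₂, …; only kets whose every factor amplitude is nonzero survive.
|00⟩: (0.7438)(-0.595) = -0.4426
|01⟩: (0.7438)(0.8038) = 0.5979
|10⟩: (0.6004 + 0.2937i)(-0.595) = (-0.3572 - 0.1748i)
|11⟩: (0.6004 + 0.2937i)(0.8038) = (0.4826 + 0.2361i)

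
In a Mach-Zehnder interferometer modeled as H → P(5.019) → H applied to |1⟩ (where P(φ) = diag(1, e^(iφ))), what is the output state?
(0.3491 + 0.4767i)|0⟩ + (0.6509 - 0.4767i)|1⟩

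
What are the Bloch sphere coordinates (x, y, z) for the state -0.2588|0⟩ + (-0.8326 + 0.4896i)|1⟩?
(0.431, -0.2534, -0.866)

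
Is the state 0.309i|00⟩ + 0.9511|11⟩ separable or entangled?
Entangled

Writing the state as a|00⟩ + b|01⟩ + c|10⟩ + d|11⟩, it is a product state iff ad − bc = 0.
Here (a, b, c, d) = (0.309i, 0, 0, 0.9511): ad − bc = (0.309i)(0.9511) − (0)(0) = 0.2939i ≠ 0, so the state is entangled.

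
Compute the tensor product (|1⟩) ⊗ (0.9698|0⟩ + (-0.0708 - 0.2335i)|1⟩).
0.9698|10⟩ + (-0.0708 - 0.2335i)|11⟩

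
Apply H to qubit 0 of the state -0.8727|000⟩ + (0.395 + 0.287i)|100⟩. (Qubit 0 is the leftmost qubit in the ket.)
(-0.3378 + 0.2029i)|000⟩ + (-0.8964 - 0.2029i)|100⟩

H on qubit 0 mixes each pair of kets that differ only in qubit 0: amplitudes (a, b) of (|…0…⟩, |…1…⟩) become ((a + b)/√2, (a − b)/√2). Kets absent from the input have amplitude 0.
(|000⟩, |100⟩): (a, b) = (-0.8727, (0.395 + 0.287i)) → ((-0.3378 + 0.2029i), (-0.8964 - 0.2029i))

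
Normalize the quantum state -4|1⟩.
-|1⟩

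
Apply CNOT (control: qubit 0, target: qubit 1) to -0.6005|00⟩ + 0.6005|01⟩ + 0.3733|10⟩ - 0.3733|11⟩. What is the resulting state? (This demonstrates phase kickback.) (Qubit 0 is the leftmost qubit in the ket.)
-0.6005|00⟩ + 0.6005|01⟩ - 0.3733|10⟩ + 0.3733|11⟩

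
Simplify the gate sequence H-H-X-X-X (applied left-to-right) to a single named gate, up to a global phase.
X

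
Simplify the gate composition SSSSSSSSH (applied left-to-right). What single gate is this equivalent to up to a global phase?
H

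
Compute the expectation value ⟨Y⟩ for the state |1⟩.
0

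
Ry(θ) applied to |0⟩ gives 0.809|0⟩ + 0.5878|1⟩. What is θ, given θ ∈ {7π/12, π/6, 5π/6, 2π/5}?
2π/5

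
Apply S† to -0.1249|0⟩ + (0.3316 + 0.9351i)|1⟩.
-0.1249|0⟩ + (0.9351 - 0.3316i)|1⟩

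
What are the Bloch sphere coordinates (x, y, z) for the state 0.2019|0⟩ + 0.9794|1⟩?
(0.3955, 0, -0.9185)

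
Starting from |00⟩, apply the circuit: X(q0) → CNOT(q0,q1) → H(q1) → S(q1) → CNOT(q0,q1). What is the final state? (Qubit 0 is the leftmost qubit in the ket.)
-(1/√2)i|10⟩ + 1/√2|11⟩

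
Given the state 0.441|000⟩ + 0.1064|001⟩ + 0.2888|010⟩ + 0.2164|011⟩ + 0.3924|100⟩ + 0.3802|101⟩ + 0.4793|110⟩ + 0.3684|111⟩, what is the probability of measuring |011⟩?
0.04683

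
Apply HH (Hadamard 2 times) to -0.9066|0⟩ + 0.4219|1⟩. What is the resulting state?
-0.9066|0⟩ + 0.4219|1⟩

H² = I, so an even number of Hadamards cancels: H^2 = I and the state is unchanged.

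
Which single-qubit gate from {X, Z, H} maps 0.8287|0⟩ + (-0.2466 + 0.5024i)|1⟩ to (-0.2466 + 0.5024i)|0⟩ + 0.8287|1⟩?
X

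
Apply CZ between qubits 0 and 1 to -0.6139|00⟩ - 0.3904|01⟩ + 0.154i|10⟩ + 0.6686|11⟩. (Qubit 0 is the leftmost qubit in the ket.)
-0.6139|00⟩ - 0.3904|01⟩ + 0.154i|10⟩ - 0.6686|11⟩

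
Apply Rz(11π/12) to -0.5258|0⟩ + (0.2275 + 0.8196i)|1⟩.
(-0.06863 + 0.5213i)|0⟩ + (-0.7829 + 0.3325i)|1⟩

Rz(11π/12) = [[e^(−iθ/2), 0], [0, e^(iθ/2)]] with e^(±iθ/2) = cos(θ/2) ± i·sin(θ/2); θ = 11π/12, cos(θ/2) ≈ 0.130526, sin(θ/2) ≈ 0.991445.
With a = amp(|0⟩) = -0.5258 and b = amp(|1⟩) = (0.2275 + 0.8196i):
new amp(|0⟩) = (0.130526 - 0.991445i)·a = (-0.06863 + 0.5213i)
new amp(|1⟩) = (0.130526 + 0.991445i)·b = (-0.7829 + 0.3325i)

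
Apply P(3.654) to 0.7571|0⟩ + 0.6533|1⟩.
0.7571|0⟩ + (-0.5694 - 0.3203i)|1⟩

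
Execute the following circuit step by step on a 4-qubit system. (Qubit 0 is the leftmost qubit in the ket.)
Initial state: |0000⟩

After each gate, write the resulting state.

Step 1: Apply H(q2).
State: 1/√2|0000⟩ + 1/√2|0010⟩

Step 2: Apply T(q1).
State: 1/√2|0000⟩ + 1/√2|0010⟩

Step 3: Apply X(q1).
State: 1/√2|0100⟩ + 1/√2|0110⟩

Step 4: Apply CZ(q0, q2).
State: 1/√2|0100⟩ + 1/√2|0110⟩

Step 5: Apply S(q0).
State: 1/√2|0100⟩ + 1/√2|0110⟩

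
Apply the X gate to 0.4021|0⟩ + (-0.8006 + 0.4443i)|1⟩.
(-0.8006 + 0.4443i)|0⟩ + 0.4021|1⟩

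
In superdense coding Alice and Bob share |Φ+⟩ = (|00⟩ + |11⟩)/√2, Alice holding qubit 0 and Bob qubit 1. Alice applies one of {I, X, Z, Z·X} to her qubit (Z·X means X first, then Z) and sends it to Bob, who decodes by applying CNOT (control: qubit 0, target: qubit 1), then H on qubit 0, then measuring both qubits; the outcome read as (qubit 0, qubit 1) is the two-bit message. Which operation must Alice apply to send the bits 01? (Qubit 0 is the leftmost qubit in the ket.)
X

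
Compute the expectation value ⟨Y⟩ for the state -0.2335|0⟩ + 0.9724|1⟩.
0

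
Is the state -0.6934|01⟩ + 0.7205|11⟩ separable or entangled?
Separable

Writing the state as a|00⟩ + b|01⟩ + c|10⟩ + d|11⟩, it is a product state iff ad − bc = 0.
Here (a, b, c, d) = (0, -0.6934, 0, 0.7205): ad − bc = (0)(0.7205) − (-0.6934)(0) = 0, so the state is separable.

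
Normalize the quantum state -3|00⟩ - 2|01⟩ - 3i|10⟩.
-0.6396|00⟩ - 0.4264|01⟩ - 0.6396i|10⟩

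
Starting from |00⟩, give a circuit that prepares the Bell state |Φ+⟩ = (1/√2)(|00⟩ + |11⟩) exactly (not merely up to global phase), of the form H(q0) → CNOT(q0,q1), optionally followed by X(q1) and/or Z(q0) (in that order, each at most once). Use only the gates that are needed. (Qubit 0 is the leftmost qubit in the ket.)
H(q0) → CNOT(q0,q1)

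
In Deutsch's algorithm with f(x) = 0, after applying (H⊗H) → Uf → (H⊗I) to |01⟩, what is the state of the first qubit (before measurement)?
|0⟩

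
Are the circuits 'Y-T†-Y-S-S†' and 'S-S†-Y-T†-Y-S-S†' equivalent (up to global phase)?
Yes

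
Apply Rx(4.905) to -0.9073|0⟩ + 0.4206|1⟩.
(0.7003 - 0.2674i)|0⟩ + (-0.3246 + 0.5769i)|1⟩

Rx(4.905) = [[cos(θ/2), −i·sin(θ/2)], [−i·sin(θ/2), cos(θ/2)]]; θ = 4.905, cos(θ/2) ≈ -0.771823, sin(θ/2) ≈ 0.635837.
With a = amp(|0⟩) = -0.9073 and b = amp(|1⟩) = 0.4206:
new amp(|0⟩) = (-0.771823)·a + (-0.635837i)·b = (0.7003 - 0.2674i)
new amp(|1⟩) = (-0.635837i)·a + (-0.771823)·b = (-0.3246 + 0.5769i)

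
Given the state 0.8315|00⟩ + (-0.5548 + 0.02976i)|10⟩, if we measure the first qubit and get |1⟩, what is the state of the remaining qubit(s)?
(-0.9986 + 0.05356i)|0⟩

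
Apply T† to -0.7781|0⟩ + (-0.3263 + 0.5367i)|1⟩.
-0.7781|0⟩ + (0.1488 + 0.6102i)|1⟩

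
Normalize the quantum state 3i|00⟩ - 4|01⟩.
0.6i|00⟩ - 0.8|01⟩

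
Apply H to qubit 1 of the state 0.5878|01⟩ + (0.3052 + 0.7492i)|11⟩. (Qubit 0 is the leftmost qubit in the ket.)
0.4156|00⟩ - 0.4156|01⟩ + (0.2158 + 0.5298i)|10⟩ + (-0.2158 - 0.5298i)|11⟩

H on qubit 1 mixes each pair of kets that differ only in qubit 1: amplitudes (a, b) of (|…0…⟩, |…1…⟩) become ((a + b)/√2, (a − b)/√2). Kets absent from the input have amplitude 0.
(|00⟩, |01⟩): (a, b) = (0, 0.5878) → (0.4156, -0.4156)
(|10⟩, |11⟩): (a, b) = (0, (0.3052 + 0.7492i)) → ((0.2158 + 0.5298i), (-0.2158 - 0.5298i))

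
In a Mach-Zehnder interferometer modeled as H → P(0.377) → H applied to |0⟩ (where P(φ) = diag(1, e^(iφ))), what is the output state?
(0.9649 + 0.1841i)|0⟩ + (0.03511 - 0.1841i)|1⟩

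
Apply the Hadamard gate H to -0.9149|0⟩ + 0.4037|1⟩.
-0.3615|0⟩ - 0.9324|1⟩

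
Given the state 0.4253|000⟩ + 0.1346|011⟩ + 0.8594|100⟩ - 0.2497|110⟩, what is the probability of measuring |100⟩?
0.7386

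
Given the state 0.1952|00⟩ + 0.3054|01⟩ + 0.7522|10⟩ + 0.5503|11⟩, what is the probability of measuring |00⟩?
0.0381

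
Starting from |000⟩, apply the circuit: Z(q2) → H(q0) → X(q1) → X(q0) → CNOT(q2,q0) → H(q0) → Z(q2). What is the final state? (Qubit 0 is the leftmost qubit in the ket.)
|010⟩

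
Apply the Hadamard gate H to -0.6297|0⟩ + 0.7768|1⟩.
0.104|0⟩ - 0.9945|1⟩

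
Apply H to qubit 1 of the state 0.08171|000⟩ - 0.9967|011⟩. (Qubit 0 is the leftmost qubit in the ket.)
0.05778|000⟩ - 0.7048|001⟩ + 0.05778|010⟩ + 0.7048|011⟩

H on qubit 1 mixes each pair of kets that differ only in qubit 1: amplitudes (a, b) of (|…0…⟩, |…1…⟩) become ((a + b)/√2, (a − b)/√2). Kets absent from the input have amplitude 0.
(|000⟩, |010⟩): (a, b) = (0.08171, 0) → (0.05778, 0.05778)
(|001⟩, |011⟩): (a, b) = (0, -0.9967) → (-0.7048, 0.7048)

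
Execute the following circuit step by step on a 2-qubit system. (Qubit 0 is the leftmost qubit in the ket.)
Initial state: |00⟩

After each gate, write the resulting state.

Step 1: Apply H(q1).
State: 1/√2|00⟩ + 1/√2|01⟩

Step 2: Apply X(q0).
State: 1/√2|10⟩ + 1/√2|11⟩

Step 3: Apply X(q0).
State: 1/√2|00⟩ + 1/√2|01⟩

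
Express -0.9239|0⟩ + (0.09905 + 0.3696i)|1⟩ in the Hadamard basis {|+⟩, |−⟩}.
(-0.5833 + 0.2613i)|+⟩ + (-0.7233 - 0.2613i)|−⟩

With |ψ⟩ = α|0⟩ + β|1⟩, the Hadamard-basis coefficients are ⟨+|ψ⟩ = (α + β)/√2 and ⟨−|ψ⟩ = (α − β)/√2.
Here α = -0.9239, β = (0.09905 + 0.3696i): (α + β)/√2 = (-0.5833 + 0.2613i), (α − β)/√2 = (-0.7233 - 0.2613i).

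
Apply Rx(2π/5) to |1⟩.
-0.5878i|0⟩ + 0.809|1⟩

Rx(2π/5) = [[cos(θ/2), −i·sin(θ/2)], [−i·sin(θ/2), cos(θ/2)]]; θ = 2π/5, cos(θ/2) ≈ 0.809017, sin(θ/2) ≈ 0.587785.
With a = amp(|0⟩) = 0 and b = amp(|1⟩) = 1:
new amp(|0⟩) = (0.809017)·a + (-0.587785i)·b = -0.5878i
new amp(|1⟩) = (-0.587785i)·a + (0.809017)·b = 0.809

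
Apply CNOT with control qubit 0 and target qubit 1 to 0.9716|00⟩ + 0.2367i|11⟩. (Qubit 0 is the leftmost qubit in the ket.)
0.9716|00⟩ + 0.2367i|10⟩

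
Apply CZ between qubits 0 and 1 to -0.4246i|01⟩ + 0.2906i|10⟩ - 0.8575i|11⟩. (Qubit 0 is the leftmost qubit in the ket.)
-0.4246i|01⟩ + 0.2906i|10⟩ + 0.8575i|11⟩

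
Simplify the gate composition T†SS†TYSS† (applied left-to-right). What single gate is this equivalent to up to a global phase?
Y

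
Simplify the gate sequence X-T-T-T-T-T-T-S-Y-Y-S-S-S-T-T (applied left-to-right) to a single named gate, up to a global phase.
X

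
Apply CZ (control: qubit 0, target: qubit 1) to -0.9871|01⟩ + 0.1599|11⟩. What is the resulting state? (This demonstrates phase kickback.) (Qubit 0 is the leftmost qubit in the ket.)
-0.9871|01⟩ - 0.1599|11⟩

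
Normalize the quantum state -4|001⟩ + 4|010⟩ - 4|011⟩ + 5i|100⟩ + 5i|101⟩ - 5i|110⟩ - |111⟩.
-0.3592|001⟩ + 0.3592|010⟩ - 0.3592|011⟩ + 0.449i|100⟩ + 0.449i|101⟩ - 0.449i|110⟩ - 0.0898|111⟩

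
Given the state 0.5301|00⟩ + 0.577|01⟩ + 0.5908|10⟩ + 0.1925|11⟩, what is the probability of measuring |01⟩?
0.3329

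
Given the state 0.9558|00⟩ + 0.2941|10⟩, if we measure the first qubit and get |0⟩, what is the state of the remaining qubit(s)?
|0⟩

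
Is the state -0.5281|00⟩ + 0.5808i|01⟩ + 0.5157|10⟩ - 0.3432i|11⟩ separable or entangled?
Entangled

Writing the state as a|00⟩ + b|01⟩ + c|10⟩ + d|11⟩, it is a product state iff ad − bc = 0.
Here (a, b, c, d) = (-0.5281, 0.5808i, 0.5157, -0.3432i): ad − bc = (-0.5281)(-0.3432i) − (0.5808i)(0.5157) = -0.1183i ≠ 0, so the state is entangled.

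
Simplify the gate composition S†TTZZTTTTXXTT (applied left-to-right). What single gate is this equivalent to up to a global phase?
S†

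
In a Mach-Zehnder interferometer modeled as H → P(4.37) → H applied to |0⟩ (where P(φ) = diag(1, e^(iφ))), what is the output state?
(0.3321 - 0.471i)|0⟩ + (0.6679 + 0.471i)|1⟩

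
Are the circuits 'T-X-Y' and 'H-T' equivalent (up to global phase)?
No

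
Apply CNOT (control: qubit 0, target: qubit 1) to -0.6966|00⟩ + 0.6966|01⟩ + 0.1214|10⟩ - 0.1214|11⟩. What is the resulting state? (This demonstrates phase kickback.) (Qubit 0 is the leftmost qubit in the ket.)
-0.6966|00⟩ + 0.6966|01⟩ - 0.1214|10⟩ + 0.1214|11⟩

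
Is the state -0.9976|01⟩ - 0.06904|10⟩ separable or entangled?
Entangled

Writing the state as a|00⟩ + b|01⟩ + c|10⟩ + d|11⟩, it is a product state iff ad − bc = 0.
Here (a, b, c, d) = (0, -0.9976, -0.06904, 0): ad − bc = (0)(0) − (-0.9976)(-0.06904) = -0.06887 ≠ 0, so the state is entangled.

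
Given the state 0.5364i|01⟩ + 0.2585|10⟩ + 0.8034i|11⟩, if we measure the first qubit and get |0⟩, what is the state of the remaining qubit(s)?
i|1⟩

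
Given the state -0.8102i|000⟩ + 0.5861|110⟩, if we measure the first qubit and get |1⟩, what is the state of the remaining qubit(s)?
|10⟩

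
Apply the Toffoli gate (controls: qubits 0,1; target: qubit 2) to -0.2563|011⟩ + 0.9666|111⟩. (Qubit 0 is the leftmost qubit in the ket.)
-0.2563|011⟩ + 0.9666|110⟩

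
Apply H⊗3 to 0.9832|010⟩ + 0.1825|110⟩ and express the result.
0.4121|000⟩ + 0.4121|001⟩ - 0.4121|010⟩ - 0.4121|011⟩ + 0.2831|100⟩ + 0.2831|101⟩ - 0.2831|110⟩ - 0.2831|111⟩

H⊗3 gives amp(|y⟩) = (1/2√2) Σ_x (−1)^(x·y) amp(|x⟩), where x·y is the number of positions in which both x and y have a 1.
|000⟩: (0.9832 + 0.1825)/(2√2) = 0.4121
|001⟩: (0.9832 + 0.1825)/(2√2) = 0.4121
|010⟩: (-0.9832 - 0.1825)/(2√2) = -0.4121
|011⟩: (-0.9832 - 0.1825)/(2√2) = -0.4121
|100⟩: (0.9832 - 0.1825)/(2√2) = 0.2831
|101⟩: (0.9832 - 0.1825)/(2√2) = 0.2831
|110⟩: (-0.9832 + 0.1825)/(2√2) = -0.2831
|111⟩: (-0.9832 + 0.1825)/(2√2) = -0.2831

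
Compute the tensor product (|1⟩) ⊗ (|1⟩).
|11⟩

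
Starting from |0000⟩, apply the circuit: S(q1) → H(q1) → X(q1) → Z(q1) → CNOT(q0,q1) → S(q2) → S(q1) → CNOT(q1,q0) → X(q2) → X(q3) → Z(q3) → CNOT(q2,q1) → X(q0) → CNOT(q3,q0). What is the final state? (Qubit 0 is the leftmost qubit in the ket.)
-1/√2|0111⟩ + (1/√2)i|1011⟩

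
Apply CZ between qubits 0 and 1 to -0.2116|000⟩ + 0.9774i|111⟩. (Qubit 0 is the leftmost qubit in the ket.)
-0.2116|000⟩ - 0.9774i|111⟩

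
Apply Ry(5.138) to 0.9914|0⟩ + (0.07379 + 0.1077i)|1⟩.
(-0.8733 - 0.05835i)|0⟩ + (0.4751 - 0.09052i)|1⟩

Ry(5.138) = [[cos(θ/2), −sin(θ/2)], [sin(θ/2), cos(θ/2)]]; θ = 5.138, cos(θ/2) ≈ -0.840499, sin(θ/2) ≈ 0.541813.
With a = amp(|0⟩) = 0.9914 and b = amp(|1⟩) = (0.07379 + 0.1077i):
new amp(|0⟩) = (-0.840499)·a + (-0.541813)·b = (-0.8733 - 0.05835i)
new amp(|1⟩) = (0.541813)·a + (-0.840499)·b = (0.4751 - 0.09052i)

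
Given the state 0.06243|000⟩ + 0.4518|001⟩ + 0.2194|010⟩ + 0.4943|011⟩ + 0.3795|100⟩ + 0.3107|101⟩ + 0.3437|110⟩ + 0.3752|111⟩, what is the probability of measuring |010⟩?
0.04814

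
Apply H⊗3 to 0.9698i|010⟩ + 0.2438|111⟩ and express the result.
(0.0862 + 0.3429i)|000⟩ + (-0.0862 + 0.3429i)|001⟩ + (-0.0862 - 0.3429i)|010⟩ + (0.0862 - 0.3429i)|011⟩ + (-0.0862 + 0.3429i)|100⟩ + (0.0862 + 0.3429i)|101⟩ + (0.0862 - 0.3429i)|110⟩ + (-0.0862 - 0.3429i)|111⟩

H⊗3 gives amp(|y⟩) = (1/2√2) Σ_x (−1)^(x·y) amp(|x⟩), where x·y is the number of positions in which both x and y have a 1.
|000⟩: (0.9698i + 0.2438)/(2√2) = (0.0862 + 0.3429i)
|001⟩: (0.9698i - 0.2438)/(2√2) = (-0.0862 + 0.3429i)
|010⟩: (-0.9698i - 0.2438)/(2√2) = (-0.0862 - 0.3429i)
|011⟩: (-0.9698i + 0.2438)/(2√2) = (0.0862 - 0.3429i)
|100⟩: (0.9698i - 0.2438)/(2√2) = (-0.0862 + 0.3429i)
|101⟩: (0.9698i + 0.2438)/(2√2) = (0.0862 + 0.3429i)
|110⟩: (-0.9698i + 0.2438)/(2√2) = (0.0862 - 0.3429i)
|111⟩: (-0.9698i - 0.2438)/(2√2) = (-0.0862 - 0.3429i)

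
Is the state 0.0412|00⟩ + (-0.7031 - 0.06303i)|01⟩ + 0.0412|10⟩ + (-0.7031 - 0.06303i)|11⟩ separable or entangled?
Separable

Writing the state as a|00⟩ + b|01⟩ + c|10⟩ + d|11⟩, it is a product state iff ad − bc = 0.
Here (a, b, c, d) = (0.0412, (-0.7031 - 0.06303i), 0.0412, (-0.7031 - 0.06303i)): ad − bc = (0.0412)(-0.7031 - 0.06303i) − (-0.7031 - 0.06303i)(0.0412) = 0, so the state is separable.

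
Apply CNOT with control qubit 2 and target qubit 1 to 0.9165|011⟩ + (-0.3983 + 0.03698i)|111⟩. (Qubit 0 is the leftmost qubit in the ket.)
0.9165|001⟩ + (-0.3983 + 0.03698i)|101⟩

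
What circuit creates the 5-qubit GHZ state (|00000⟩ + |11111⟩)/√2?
H(q0) → CNOT(q0,q1) → CNOT(q0,q2) → CNOT(q0,q3) → CNOT(q0,q4)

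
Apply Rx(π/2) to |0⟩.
1/√2|0⟩ - (1/√2)i|1⟩

Rx(π/2) = [[cos(θ/2), −i·sin(θ/2)], [−i·sin(θ/2), cos(θ/2)]]; θ = π/2, cos(θ/2) ≈ 0.707107, sin(θ/2) ≈ 0.707107.
With a = amp(|0⟩) = 1 and b = amp(|1⟩) = 0:
new amp(|0⟩) = (0.707107)·a + (-0.707107i)·b = 1/√2
new amp(|1⟩) = (-0.707107i)·a + (0.707107)·b = -(1/√2)i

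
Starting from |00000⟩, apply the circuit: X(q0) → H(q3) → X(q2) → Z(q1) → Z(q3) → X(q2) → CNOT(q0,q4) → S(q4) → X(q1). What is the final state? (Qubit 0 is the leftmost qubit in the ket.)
(1/√2)i|11001⟩ - (1/√2)i|11011⟩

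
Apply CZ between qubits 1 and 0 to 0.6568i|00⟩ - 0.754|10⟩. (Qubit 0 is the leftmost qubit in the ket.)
0.6568i|00⟩ - 0.754|10⟩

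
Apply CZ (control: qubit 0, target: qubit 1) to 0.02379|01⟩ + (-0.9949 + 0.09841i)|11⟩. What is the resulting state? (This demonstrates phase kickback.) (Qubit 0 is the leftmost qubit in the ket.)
0.02379|01⟩ + (0.9949 - 0.09841i)|11⟩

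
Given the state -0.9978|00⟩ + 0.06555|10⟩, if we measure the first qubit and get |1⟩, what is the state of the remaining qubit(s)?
|0⟩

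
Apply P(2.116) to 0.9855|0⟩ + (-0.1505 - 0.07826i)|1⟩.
0.9855|0⟩ + (0.145 - 0.0881i)|1⟩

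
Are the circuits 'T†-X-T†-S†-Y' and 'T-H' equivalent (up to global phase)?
No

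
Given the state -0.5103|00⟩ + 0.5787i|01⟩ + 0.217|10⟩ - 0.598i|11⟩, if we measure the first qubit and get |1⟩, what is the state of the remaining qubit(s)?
0.3411|0⟩ - 0.94i|1⟩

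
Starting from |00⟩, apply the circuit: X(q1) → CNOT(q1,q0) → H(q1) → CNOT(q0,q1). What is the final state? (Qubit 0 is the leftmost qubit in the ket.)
-1/√2|10⟩ + 1/√2|11⟩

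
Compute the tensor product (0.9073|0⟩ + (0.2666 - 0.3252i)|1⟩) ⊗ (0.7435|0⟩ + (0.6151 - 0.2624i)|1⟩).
0.6746|00⟩ + (0.5581 - 0.2381i)|01⟩ + (0.1982 - 0.2418i)|10⟩ + (0.07865 - 0.27i)|11⟩

amp(|b₁b₂…⟩) = product of the factor amplitudes for bits b₁, b₂, …; only kets whose every factor amplitude is nonzero survive.
|00⟩: (0.9073)(0.7435) = 0.6746
|01⟩: (0.9073)(0.6151 - 0.2624i) = (0.5581 - 0.2381i)
|10⟩: (0.2666 - 0.3252i)(0.7435) = (0.1982 - 0.2418i)
|11⟩: (0.2666 - 0.3252i)(0.6151 - 0.2624i) = (0.07865 - 0.27i)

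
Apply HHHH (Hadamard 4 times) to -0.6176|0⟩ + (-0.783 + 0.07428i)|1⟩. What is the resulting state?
-0.6176|0⟩ + (-0.783 + 0.07428i)|1⟩

H² = I, so an even number of Hadamards cancels: H^4 = I and the state is unchanged.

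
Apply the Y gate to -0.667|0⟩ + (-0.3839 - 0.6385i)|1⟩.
(-0.6385 + 0.3839i)|0⟩ - 0.667i|1⟩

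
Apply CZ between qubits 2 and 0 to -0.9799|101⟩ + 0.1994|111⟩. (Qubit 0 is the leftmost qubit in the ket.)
0.9799|101⟩ - 0.1994|111⟩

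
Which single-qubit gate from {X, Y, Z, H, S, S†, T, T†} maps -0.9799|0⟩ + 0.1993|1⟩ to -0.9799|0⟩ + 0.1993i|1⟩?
S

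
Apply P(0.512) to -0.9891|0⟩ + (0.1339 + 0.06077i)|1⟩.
-0.9891|0⟩ + (0.08696 + 0.1186i)|1⟩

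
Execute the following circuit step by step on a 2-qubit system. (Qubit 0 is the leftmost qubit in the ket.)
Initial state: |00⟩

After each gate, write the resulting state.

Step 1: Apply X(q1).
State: |01⟩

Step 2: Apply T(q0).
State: |01⟩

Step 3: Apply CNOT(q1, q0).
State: |11⟩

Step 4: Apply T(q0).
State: (1/√2 + (1/√2)i)|11⟩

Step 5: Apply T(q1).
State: i|11⟩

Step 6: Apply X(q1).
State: i|10⟩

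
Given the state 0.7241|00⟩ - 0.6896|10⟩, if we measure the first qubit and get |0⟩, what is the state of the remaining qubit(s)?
|0⟩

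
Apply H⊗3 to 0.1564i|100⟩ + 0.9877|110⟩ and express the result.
(0.3492 + 0.0553i)|000⟩ + (0.3492 + 0.0553i)|001⟩ + (-0.3492 + 0.0553i)|010⟩ + (-0.3492 + 0.0553i)|011⟩ + (-0.3492 - 0.0553i)|100⟩ + (-0.3492 - 0.0553i)|101⟩ + (0.3492 - 0.0553i)|110⟩ + (0.3492 - 0.0553i)|111⟩

H⊗3 gives amp(|y⟩) = (1/2√2) Σ_x (−1)^(x·y) amp(|x⟩), where x·y is the number of positions in which both x and y have a 1.
|000⟩: (0.1564i + 0.9877)/(2√2) = (0.3492 + 0.0553i)
|001⟩: (0.1564i + 0.9877)/(2√2) = (0.3492 + 0.0553i)
|010⟩: (0.1564i - 0.9877)/(2√2) = (-0.3492 + 0.0553i)
|011⟩: (0.1564i - 0.9877)/(2√2) = (-0.3492 + 0.0553i)
|100⟩: (-0.1564i - 0.9877)/(2√2) = (-0.3492 - 0.0553i)
|101⟩: (-0.1564i - 0.9877)/(2√2) = (-0.3492 - 0.0553i)
|110⟩: (-0.1564i + 0.9877)/(2√2) = (0.3492 - 0.0553i)
|111⟩: (-0.1564i + 0.9877)/(2√2) = (0.3492 - 0.0553i)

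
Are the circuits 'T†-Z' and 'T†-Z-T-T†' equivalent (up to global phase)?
Yes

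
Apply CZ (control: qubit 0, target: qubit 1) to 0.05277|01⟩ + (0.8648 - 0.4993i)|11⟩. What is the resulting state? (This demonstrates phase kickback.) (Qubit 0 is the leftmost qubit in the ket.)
0.05277|01⟩ + (-0.8648 + 0.4993i)|11⟩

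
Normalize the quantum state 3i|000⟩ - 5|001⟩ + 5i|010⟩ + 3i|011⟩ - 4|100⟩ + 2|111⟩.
0.3198i|000⟩ - 0.533|001⟩ + 0.533i|010⟩ + 0.3198i|011⟩ - 0.4264|100⟩ + 0.2132|111⟩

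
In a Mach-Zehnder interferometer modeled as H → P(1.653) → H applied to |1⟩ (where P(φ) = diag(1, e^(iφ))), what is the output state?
(0.5411 - 0.4983i)|0⟩ + (0.4589 + 0.4983i)|1⟩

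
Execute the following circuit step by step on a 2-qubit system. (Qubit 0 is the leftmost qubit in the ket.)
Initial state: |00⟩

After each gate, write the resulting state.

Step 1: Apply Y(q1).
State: i|01⟩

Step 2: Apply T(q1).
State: (-1/√2 + (1/√2)i)|01⟩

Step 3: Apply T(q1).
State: -|01⟩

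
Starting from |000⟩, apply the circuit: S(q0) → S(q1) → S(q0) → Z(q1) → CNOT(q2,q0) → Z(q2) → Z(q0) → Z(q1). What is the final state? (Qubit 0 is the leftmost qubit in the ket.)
|000⟩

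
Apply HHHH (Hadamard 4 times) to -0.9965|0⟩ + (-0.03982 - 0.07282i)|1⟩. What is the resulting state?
-0.9965|0⟩ + (-0.03982 - 0.07282i)|1⟩

H² = I, so an even number of Hadamards cancels: H^4 = I and the state is unchanged.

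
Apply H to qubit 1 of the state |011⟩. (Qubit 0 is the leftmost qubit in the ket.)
1/√2|001⟩ - 1/√2|011⟩

H on qubit 1 mixes each pair of kets that differ only in qubit 1: amplitudes (a, b) of (|…0…⟩, |…1…⟩) become ((a + b)/√2, (a − b)/√2). Kets absent from the input have amplitude 0.
(|001⟩, |011⟩): (a, b) = (0, 1) → (1/√2, -1/√2)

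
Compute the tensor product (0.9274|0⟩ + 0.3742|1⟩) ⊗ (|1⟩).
0.9274|01⟩ + 0.3742|11⟩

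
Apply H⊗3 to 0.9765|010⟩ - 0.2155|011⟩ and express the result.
0.2691|000⟩ + 0.4214|001⟩ - 0.2691|010⟩ - 0.4214|011⟩ + 0.2691|100⟩ + 0.4214|101⟩ - 0.2691|110⟩ - 0.4214|111⟩

H⊗3 gives amp(|y⟩) = (1/2√2) Σ_x (−1)^(x·y) amp(|x⟩), where x·y is the number of positions in which both x and y have a 1.
|000⟩: (0.9765 - 0.2155)/(2√2) = 0.2691
|001⟩: (0.9765 + 0.2155)/(2√2) = 0.4214
|010⟩: (-0.9765 + 0.2155)/(2√2) = -0.2691
|011⟩: (-0.9765 - 0.2155)/(2√2) = -0.4214
|100⟩: (0.9765 - 0.2155)/(2√2) = 0.2691
|101⟩: (0.9765 + 0.2155)/(2√2) = 0.4214
|110⟩: (-0.9765 + 0.2155)/(2√2) = -0.2691
|111⟩: (-0.9765 - 0.2155)/(2√2) = -0.4214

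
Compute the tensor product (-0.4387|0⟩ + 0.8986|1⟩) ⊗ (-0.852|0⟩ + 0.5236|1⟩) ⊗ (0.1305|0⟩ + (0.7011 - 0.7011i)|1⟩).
0.04878|000⟩ + (0.2621 - 0.2621i)|001⟩ - 0.02998|010⟩ + (-0.161 + 0.161i)|011⟩ - 0.09991|100⟩ + (-0.5368 + 0.5368i)|101⟩ + 0.0614|110⟩ + (0.3299 - 0.3299i)|111⟩

amp(|b₁b₂…⟩) = product of the factor amplitudes for bits b₁, b₂, …; only kets whose every factor amplitude is nonzero survive.
|000⟩: (-0.4387)(-0.852)(0.1305) = 0.04878
|001⟩: (-0.4387)(-0.852)(0.7011 - 0.7011i) = (0.2621 - 0.2621i)
|010⟩: (-0.4387)(0.5236)(0.1305) = -0.02998
|011⟩: (-0.4387)(0.5236)(0.7011 - 0.7011i) = (-0.161 + 0.161i)
|100⟩: (0.8986)(-0.852)(0.1305) = -0.09991
|101⟩: (0.8986)(-0.852)(0.7011 - 0.7011i) = (-0.5368 + 0.5368i)
|110⟩: (0.8986)(0.5236)(0.1305) = 0.0614
|111⟩: (0.8986)(0.5236)(0.7011 - 0.7011i) = (0.3299 - 0.3299i)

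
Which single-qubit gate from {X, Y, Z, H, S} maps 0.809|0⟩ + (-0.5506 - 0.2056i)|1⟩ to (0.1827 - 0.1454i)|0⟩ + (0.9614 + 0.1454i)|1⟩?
H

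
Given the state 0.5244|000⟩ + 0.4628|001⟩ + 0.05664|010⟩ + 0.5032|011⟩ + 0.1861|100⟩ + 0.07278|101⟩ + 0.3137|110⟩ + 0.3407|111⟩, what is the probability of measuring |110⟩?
0.09841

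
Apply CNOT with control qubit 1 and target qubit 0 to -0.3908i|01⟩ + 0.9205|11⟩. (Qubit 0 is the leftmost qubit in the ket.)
0.9205|01⟩ - 0.3908i|11⟩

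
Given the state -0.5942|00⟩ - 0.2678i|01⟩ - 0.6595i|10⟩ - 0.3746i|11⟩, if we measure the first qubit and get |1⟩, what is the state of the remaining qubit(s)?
-0.8695i|0⟩ - 0.4939i|1⟩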